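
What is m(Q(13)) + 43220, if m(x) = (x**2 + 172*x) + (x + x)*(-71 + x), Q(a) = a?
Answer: 44117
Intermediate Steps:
m(x) = x**2 + 172*x + 2*x*(-71 + x) (m(x) = (x**2 + 172*x) + (2*x)*(-71 + x) = (x**2 + 172*x) + 2*x*(-71 + x) = x**2 + 172*x + 2*x*(-71 + x))
m(Q(13)) + 43220 = 3*13*(10 + 13) + 43220 = 3*13*23 + 43220 = 897 + 43220 = 44117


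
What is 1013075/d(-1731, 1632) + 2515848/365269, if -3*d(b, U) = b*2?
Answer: 372948180767/421520426 ≈ 884.77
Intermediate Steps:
d(b, U) = -2*b/3 (d(b, U) = -b*2/3 = -2*b/3)
1013075/d(-1731, 1632) + 2515848/365269 = 1013075/((-2/3*(-1731))) + 2515848/365269 = 1013075/1154 + 2515848*(1/365269) = 1013075*(1/1154) + 2515848/365269 = 1013075/1154 + 2515848/365269 = 372948180767/421520426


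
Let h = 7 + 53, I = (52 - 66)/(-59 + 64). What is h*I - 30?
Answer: -198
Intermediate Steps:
I = -14/5 ≈ -2.8000
h = 60
h*I - 30 = 60*(-14/5) - 30 = -168 - 30 = -198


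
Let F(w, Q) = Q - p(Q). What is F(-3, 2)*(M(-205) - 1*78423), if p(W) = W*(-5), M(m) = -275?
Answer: -944376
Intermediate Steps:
p(W) = -5*W
F(w, Q) = 6*Q (F(w, Q) = Q - (-5)*Q = Q + 5*Q = 6*Q)
F(-3, 2)*(M(-205) - 1*78423) = (6*2)*(-275 - 1*78423) = 12*(-275 - 78423) = 12*(-78698) = -944376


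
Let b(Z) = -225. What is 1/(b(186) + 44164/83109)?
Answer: -83109/18655361 ≈ -0.0044550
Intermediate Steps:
1/(b(186) + 44164/83109) = 1/(-225 + 44164/83109) = 1/(-18655361/83109) = -83109/18655361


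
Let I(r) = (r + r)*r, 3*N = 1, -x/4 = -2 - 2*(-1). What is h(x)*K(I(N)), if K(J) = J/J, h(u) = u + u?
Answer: 0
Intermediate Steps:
x = 0 (x = -4*(-2 - 2*(-1)) = -4*(-2 + 2) = -4*0 = 0)
h(u) = 2*u
N = ⅓ (N = (⅓)*1 = ⅓ ≈ 0.33333)
I(r) = 2*r² (I(r) = (2*r)*r = 2*r²)
K(J) = 1
h(x)*K(I(N)) = (2*0)*1 = 0*1 = 0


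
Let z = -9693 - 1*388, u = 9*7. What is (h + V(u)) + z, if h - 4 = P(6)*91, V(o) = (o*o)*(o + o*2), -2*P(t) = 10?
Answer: 739609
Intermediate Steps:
u = 63
P(t) = -5 (P(t) = -1/2*10 = -5)
V(o) = 3*o**3 (V(o) = o**2*(o + 2*o) = o**2*(3*o) = 3*o**3)
z = -10081 (z = -9693 - 388 = -10081)
h = -451 (h = 4 - 5*91 = 4 - 455 = -451)
(h + V(u)) + z = (-451 + 3*63**3) - 10081 = (-451 + 3*250047) - 10081 = (-451 + 750141) - 10081 = 749690 - 10081 = 739609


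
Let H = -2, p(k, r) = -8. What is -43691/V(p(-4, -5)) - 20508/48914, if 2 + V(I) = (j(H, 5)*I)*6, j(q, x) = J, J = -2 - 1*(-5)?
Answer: 1067053703/3570722 ≈ 298.83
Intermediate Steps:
J = 3 (J = -2 + 5 = 3)
j(q, x) = 3
V(I) = -2 + 18*I (V(I) = -2 + (3*I)*6 = -2 + 18*I)
-43691/V(p(-4, -5)) - 20508/48914 = -43691/(-2 + 18*(-8)) - 20508/48914 = -43691/(-2 - 144) - 20508*1/48914 = -43691/(-146) - 10254/24457 = -43691*(-1/146) - 10254/24457 = 43691/146 - 10254/24457 = 1067053703/3570722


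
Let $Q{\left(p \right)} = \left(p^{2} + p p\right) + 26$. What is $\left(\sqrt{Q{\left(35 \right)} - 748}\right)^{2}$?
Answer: $1728$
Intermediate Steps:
$Q{\left(p \right)} = 26 + 2 p^{2}$ ($Q{\left(p \right)} = \left(p^{2} + p^{2}\right) + 26 = 2 p^{2} + 26 = 26 + 2 p^{2}$)
$\left(\sqrt{Q{\left(35 \right)} - 748}\right)^{2} = \left(\sqrt{\left(26 + 2 \cdot 35^{2}\right) - 748}\right)^{2} = \left(\sqrt{\left(26 + 2 \cdot 1225\right) - 748}\right)^{2} = \left(\sqrt{\left(26 + 2450\right) - 748}\right)^{2} = \left(\sqrt{2476 - 748}\right)^{2} = \left(\sqrt{1728}\right)^{2} = \left(24 \sqrt{3}\right)^{2} = 1728$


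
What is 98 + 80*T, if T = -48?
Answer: -3742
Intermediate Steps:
98 + 80*T = 98 + 80*(-48) = 98 - 3840 = -3742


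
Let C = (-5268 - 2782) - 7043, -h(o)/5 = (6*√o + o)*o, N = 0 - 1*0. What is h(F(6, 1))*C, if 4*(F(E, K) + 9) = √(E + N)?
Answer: 75465*(36 - √6)²/16 - 226395*I*(36 - √6)^(3/2)/4 ≈ 5.3091e+6 - 1.0999e+7*I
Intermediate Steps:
N = 0 (N = 0 + 0 = 0)
F(E, K) = -9 + √E/4 (F(E, K) = -9 + √(E + 0)/4 = -9 + √E/4)
h(o) = -5*o*(o + 6*√o) (h(o) = -5*(6*√o + o)*o = -5*(o + 6*√o)*o = -5*o*(o + 6*√o))
C = -15093 (C = -8050 - 7043 = -15093)
h(F(6, 1))*C = (-30*(-9 + √6/4)^(3/2) - 5*(-9 + √6/4)²)*(-15093) = 75465*(-9 + √6/4)² + 452790*(-9 + √6/4)^(3/2)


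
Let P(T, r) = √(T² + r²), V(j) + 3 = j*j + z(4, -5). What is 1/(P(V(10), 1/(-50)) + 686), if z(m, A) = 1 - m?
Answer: 1715000/1154399999 - 50*√22090001/1154399999 ≈ 0.0012821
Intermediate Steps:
V(j) = -6 + j² (V(j) = -3 + (j*j + (1 - 1*4)) = -3 + (j² + (1 - 4)) = -3 + (j² - 3) = -3 + (-3 + j²) = -6 + j²)
1/(P(V(10), 1/(-50)) + 686) = 1/(√((-6 + 10²)² + (1/(-50))²) + 686) = 1/(√((-6 + 100)² + (-1/50)²) + 686) = 1/(√(94² + 1/2500) + 686) = 1/(√(8836 + 1/2500) + 686) = 1/(√(22090001/2500) + 686) = 1/(√22090001/50 + 686) = 1/(686 + √22090001/50)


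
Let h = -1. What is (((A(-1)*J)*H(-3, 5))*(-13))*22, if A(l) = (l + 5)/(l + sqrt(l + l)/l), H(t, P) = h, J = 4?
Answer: 4576*I/(sqrt(2) - I) ≈ -1525.3 + 2157.1*I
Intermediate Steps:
H(t, P) = -1
A(l) = (5 + l)/(l + sqrt(2)/sqrt(l)) (A(l) = (5 + l)/(l + sqrt(2*l)/l) = (5 + l)/(l + (sqrt(2)*sqrt(l))/l) = (5 + l)/(l + sqrt(2)/sqrt(l)))
(((A(-1)*J)*H(-3, 5))*(-13))*22 = (((-(5 - 1)/((-1)**2 + sqrt(2)*sqrt(-1))*4)*(-1))*(-13))*22 = (((-1*4/(1 + sqrt(2)*I)*4)*(-1))*(-13))*22 = (((-1*4/(1 + I*sqrt(2))*4)*(-1))*(-13))*22 = (((-4/(1 + I*sqrt(2))*4)*(-1))*(-13))*22 = ((-16/(1 + I*sqrt(2))*(-1))*(-13))*22 = ((16/(1 + I*sqrt(2)))*(-13))*22 = -208/(1 + I*sqrt(2))*22 = -4576/(1 + I*sqrt(2))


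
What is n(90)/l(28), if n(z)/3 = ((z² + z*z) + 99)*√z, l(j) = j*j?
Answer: 146691*√10/784 ≈ 591.68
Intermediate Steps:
l(j) = j²
n(z) = 3*√z*(99 + 2*z²) (n(z) = 3*(((z² + z*z) + 99)*√z) = 3*(((z² + z²) + 99)*√z) = 3*((2*z² + 99)*√z) = 3*((99 + 2*z²)*√z) = 3*(√z*(99 + 2*z²)) = 3*√z*(99 + 2*z²))
n(90)/l(28) = (√90*(297 + 6*90²))/(28²) = ((3*√10)*(297 + 6*8100))/784 = ((3*√10)*(297 + 48600))*(1/784) = ((3*√10)*48897)*(1/784) = (146691*√10)*(1/784) = 146691*√10/784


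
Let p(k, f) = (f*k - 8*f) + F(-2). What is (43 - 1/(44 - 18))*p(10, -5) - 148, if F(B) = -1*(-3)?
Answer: -11667/26 ≈ -448.73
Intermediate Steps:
F(B) = 3
p(k, f) = 3 - 8*f + f*k (p(k, f) = (f*k - 8*f) + 3 = (-8*f + f*k) + 3 = 3 - 8*f + f*k)
(43 - 1/(44 - 18))*p(10, -5) - 148 = (43 - 1/(44 - 18))*(3 - 8*(-5) - 5*10) - 148 = (43 - 1/26)*(3 + 40 - 50) - 148 = (43 - 1*1/26)*(-7) - 148 = (43 - 1/26)*(-7) - 148 = (1117/26)*(-7) - 148 = -7819/26 - 148 = -11667/26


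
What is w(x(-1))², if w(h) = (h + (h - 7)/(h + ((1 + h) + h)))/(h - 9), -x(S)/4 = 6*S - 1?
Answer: 5764801/2608225 ≈ 2.2102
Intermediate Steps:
x(S) = 4 - 24*S (x(S) = -4*(6*S - 1) = -4*(-1 + 6*S) = 4 - 24*S)
w(h) = (h + (-7 + h)/(1 + 3*h))/(-9 + h) (w(h) = (h + (-7 + h)/(h + (1 + 2*h)))/(-9 + h) = (h + (-7 + h)/(1 + 3*h))/(-9 + h))
w(x(-1))² = ((7 - 3*(4 - 24*(-1))² - 2*(4 - 24*(-1)))/(9 - 3*(4 - 24*(-1))² + 26*(4 - 24*(-1))))² = ((7 - 3*(4 + 24)² - 2*(4 + 24))/(9 - 3*(4 + 24)² + 26*(4 + 24)))² = ((7 - 3*28² - 2*28)/(9 - 3*28² + 26*28))² = ((7 - 3*784 - 56)/(9 - 3*784 + 728))² = ((7 - 2352 - 56)/(9 - 2352 + 728))² = (-2401/(-1615))² = (-1/1615*(-2401))² = (2401/1615)² = 5764801/2608225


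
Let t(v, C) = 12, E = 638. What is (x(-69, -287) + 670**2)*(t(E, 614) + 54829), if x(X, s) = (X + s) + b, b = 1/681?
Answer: 16751647679065/681 ≈ 2.4599e+10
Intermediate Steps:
b = 1/681 ≈ 0.0014684
x(X, s) = 1/681 + X + s (x(X, s) = (X + s) + 1/681 = 1/681 + X + s)
(x(-69, -287) + 670**2)*(t(E, 614) + 54829) = ((1/681 - 69 - 287) + 670**2)*(12 + 54829) = (-242435/681 + 448900)*54841 = (305458465/681)*54841 = 16751647679065/681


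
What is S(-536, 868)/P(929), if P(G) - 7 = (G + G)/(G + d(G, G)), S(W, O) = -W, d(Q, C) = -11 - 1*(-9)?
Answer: 496872/8347 ≈ 59.527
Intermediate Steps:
d(Q, C) = -2 (d(Q, C) = -11 + 9 = -2)
P(G) = 7 + 2*G/(-2 + G) (P(G) = 7 + (G + G)/(G - 2) = 7 + (2*G)/(-2 + G) = 7 + 2*G/(-2 + G))
S(-536, 868)/P(929) = (-1*(-536))/(((-14 + 9*929)/(-2 + 929))) = 536/(((-14 + 8361)/927)) = 536/(((1/927)*8347)) = 536/(8347/927) = 536*(927/8347) = 496872/8347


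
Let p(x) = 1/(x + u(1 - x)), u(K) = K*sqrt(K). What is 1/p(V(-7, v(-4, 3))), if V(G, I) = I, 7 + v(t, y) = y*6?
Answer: 11 - 10*I*sqrt(10) ≈ 11.0 - 31.623*I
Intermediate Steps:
v(t, y) = -7 + 6*y (v(t, y) = -7 + y*6 = -7 + 6*y)
u(K) = K**(3/2)
p(x) = 1/(x + (1 - x)**(3/2))
1/p(V(-7, v(-4, 3))) = 1/(1/((-7 + 6*3) + (1 - (-7 + 6*3))**(3/2))) = 1/(1/((-7 + 18) + (1 - (-7 + 18))**(3/2))) = 1/(1/(11 + (1 - 1*11)**(3/2))) = 1/(1/(11 + (1 - 11)**(3/2))) = 1/(1/(11 + (-10)**(3/2))) = 1/(1/(11 - 10*I*sqrt(10))) = 11 - 10*I*sqrt(10)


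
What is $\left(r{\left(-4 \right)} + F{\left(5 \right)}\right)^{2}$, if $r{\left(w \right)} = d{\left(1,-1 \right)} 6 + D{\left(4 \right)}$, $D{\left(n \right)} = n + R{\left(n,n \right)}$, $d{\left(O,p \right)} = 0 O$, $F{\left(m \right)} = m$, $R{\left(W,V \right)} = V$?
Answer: $169$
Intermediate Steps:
$d{\left(O,p \right)} = 0$
$D{\left(n \right)} = 2 n$ ($D{\left(n \right)} = n + n = 2 n$)
$r{\left(w \right)} = 8$ ($r{\left(w \right)} = 0 \cdot 6 + 2 \cdot 4 = 0 + 8 = 8$)
$\left(r{\left(-4 \right)} + F{\left(5 \right)}\right)^{2} = \left(8 + 5\right)^{2} = 13^{2} = 169$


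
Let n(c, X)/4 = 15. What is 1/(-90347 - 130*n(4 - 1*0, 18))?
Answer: -1/98147 ≈ -1.0189e-5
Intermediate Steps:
n(c, X) = 60 (n(c, X) = 4*15 = 60)
1/(-90347 - 130*n(4 - 1*0, 18)) = 1/(-90347 - 130*60) = 1/(-90347 - 7800) = 1/(-98147) = -1/98147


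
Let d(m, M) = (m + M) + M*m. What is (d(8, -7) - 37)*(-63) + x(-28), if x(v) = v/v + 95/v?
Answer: 162221/28 ≈ 5793.6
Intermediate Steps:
d(m, M) = M + m + M*m (d(m, M) = (M + m) + M*m = M + m + M*m)
x(v) = 1 + 95/v
(d(8, -7) - 37)*(-63) + x(-28) = ((-7 + 8 - 7*8) - 37)*(-63) + (95 - 28)/(-28) = ((-7 + 8 - 56) - 37)*(-63) - 1/28*67 = (-55 - 37)*(-63) - 67/28 = -92*(-63) - 67/28 = 5796 - 67/28 = 162221/28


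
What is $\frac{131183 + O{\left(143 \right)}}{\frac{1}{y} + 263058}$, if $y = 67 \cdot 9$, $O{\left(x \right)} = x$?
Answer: $\frac{79189578}{158623975} \approx 0.49923$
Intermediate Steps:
$y = 603$
$\frac{131183 + O{\left(143 \right)}}{\frac{1}{y} + 263058} = \frac{131183 + 143}{\frac{1}{603} + 263058} = \frac{131326}{\frac{1}{603} + 263058} = \frac{131326}{\frac{158623975}{603}} = 131326 \cdot \frac{603}{158623975} = \frac{79189578}{158623975}$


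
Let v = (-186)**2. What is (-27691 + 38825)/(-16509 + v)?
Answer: 11134/18087 ≈ 0.61558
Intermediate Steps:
v = 34596
(-27691 + 38825)/(-16509 + v) = (-27691 + 38825)/(-16509 + 34596) = 11134/18087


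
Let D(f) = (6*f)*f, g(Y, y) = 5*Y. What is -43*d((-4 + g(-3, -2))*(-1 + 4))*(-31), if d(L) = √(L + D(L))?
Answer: 1333*√19437 ≈ 1.8584e+5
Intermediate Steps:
D(f) = 6*f²
d(L) = √(L + 6*L²)
-43*d((-4 + g(-3, -2))*(-1 + 4))*(-31) = -43*√((1 + 6*((-4 + 5*(-3))*(-1 + 4)))*(-1 + 4)*(-4 + 5*(-3)))*(-31) = -43*√(3*(1 + 6*((-4 - 15)*3))*(-4 - 15))*(-31) = -43*√19437*(-31) = 1333*√19437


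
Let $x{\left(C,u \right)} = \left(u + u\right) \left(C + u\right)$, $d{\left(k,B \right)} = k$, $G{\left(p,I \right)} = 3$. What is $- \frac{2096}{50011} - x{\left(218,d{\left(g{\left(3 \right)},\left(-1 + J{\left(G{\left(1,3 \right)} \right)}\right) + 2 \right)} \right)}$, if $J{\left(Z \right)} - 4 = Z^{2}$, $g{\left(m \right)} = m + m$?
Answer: $- \frac{134431664}{50011} \approx -2688.0$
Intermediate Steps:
$g{\left(m \right)} = 2 m$
$J{\left(Z \right)} = 4 + Z^{2}$
$x{\left(C,u \right)} = 2 u \left(C + u\right)$
$- \frac{2096}{50011} - x{\left(218,d{\left(g{\left(3 \right)},\left(-1 + J{\left(G{\left(1,3 \right)} \right)}\right) + 2 \right)} \right)} = - \frac{2096}{50011} - 2 \cdot 2 \cdot 3 \left(218 + 2 \cdot 3\right) = \left(-2096\right) \frac{1}{50011} - 2 \cdot 6 \left(218 + 6\right) = - \frac{2096}{50011} - 2 \cdot 6 \cdot 224 = - \frac{2096}{50011} - 2688 = - \frac{134431664}{50011}$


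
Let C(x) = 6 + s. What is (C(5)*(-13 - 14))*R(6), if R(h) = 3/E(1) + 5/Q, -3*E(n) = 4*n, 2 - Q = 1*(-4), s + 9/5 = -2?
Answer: 1683/20 ≈ 84.150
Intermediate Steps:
s = -19/5 (s = -9/5 - 2 = -19/5 ≈ -3.8000)
Q = 6 (Q = 2 - (-4) = 2 - 1*(-4) = 2 + 4 = 6)
E(n) = -4*n/3
C(x) = 11/5 (C(x) = 6 - 19/5 = 11/5)
R(h) = -17/12 (R(h) = 3/((-4/3*1)) + 5/6 = 3/(-4/3) + 5*(⅙) = 3*(-¾) + ⅚ = -9/4 + ⅚ = -17/12)
(C(5)*(-13 - 14))*R(6) = (11*(-13 - 14)/5)*(-17/12) = ((11/5)*(-27))*(-17/12) = -297/5*(-17/12) = 1683/20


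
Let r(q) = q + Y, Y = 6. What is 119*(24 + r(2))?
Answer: 3808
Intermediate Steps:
r(q) = 6 + q (r(q) = q + 6 = 6 + q)
119*(24 + r(2)) = 119*(24 + (6 + 2)) = 119*(24 + 8) = 119*32 = 3808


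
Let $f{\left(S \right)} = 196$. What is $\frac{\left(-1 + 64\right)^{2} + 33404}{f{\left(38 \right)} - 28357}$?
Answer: $- \frac{5339}{4023} \approx -1.3271$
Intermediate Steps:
$\frac{\left(-1 + 64\right)^{2} + 33404}{f{\left(38 \right)} - 28357} = \frac{\left(-1 + 64\right)^{2} + 33404}{196 - 28357} = \frac{63^{2} + 33404}{-28161} = \left(3969 + 33404\right) \left(- \frac{1}{28161}\right) = 37373 \left(- \frac{1}{28161}\right) = - \frac{5339}{4023}$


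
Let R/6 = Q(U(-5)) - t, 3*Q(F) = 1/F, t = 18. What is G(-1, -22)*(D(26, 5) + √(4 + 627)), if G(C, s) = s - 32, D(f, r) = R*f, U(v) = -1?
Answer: 154440 - 54*√631 ≈ 1.5308e+5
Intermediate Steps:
Q(F) = 1/(3*F)
R = -110 (R = 6*((⅓)/(-1) - 1*18) = 6*((⅓)*(-1) - 18) = 6*(-⅓ - 18) = 6*(-55/3) = -110)
D(f, r) = -110*f
G(C, s) = -32 + s
G(-1, -22)*(D(26, 5) + √(4 + 627)) = (-32 - 22)*(-110*26 + √(4 + 627)) = -54*(-2860 + √631) = 154440 - 54*√631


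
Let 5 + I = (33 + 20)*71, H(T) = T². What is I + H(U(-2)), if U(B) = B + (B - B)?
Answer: 3762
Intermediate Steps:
U(B) = B (U(B) = B + 0 = B)
I = 3758 (I = -5 + (33 + 20)*71 = -5 + 53*71 = -5 + 3763 = 3758)
I + H(U(-2)) = 3758 + (-2)² = 3758 + 4 = 3762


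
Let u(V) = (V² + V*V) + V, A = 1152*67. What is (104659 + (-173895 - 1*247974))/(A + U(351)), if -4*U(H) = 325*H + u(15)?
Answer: -317210/48549 ≈ -6.5338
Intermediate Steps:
A = 77184
u(V) = V + 2*V² (u(V) = (V² + V²) + V = 2*V² + V = V + 2*V²)
U(H) = -465/4 - 325*H/4 (U(H) = -(325*H + 15*(1 + 2*15))/4 = -(325*H + 15*(1 + 30))/4 = -(325*H + 15*31)/4 = -(325*H + 465)/4 = -(465 + 325*H)/4 = -465/4 - 325*H/4)
(104659 + (-173895 - 1*247974))/(A + U(351)) = (104659 + (-173895 - 1*247974))/(77184 + (-465/4 - 325/4*351)) = (104659 + (-173895 - 247974))/(77184 + (-465/4 - 114075/4)) = (104659 - 421869)/(77184 - 28635) = -317210/48549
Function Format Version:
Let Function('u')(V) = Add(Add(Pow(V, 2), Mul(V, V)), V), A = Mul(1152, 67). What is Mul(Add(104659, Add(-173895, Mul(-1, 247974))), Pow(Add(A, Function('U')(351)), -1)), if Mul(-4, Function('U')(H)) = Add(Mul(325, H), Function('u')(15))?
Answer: Rational(-317210, 48549) ≈ -6.5338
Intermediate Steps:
A = 77184
Function('u')(V) = Add(V, Mul(2, Pow(V, 2))) (Function('u')(V) = Add(Add(Pow(V, 2), Pow(V, 2)), V) = Add(Mul(2, Pow(V, 2)), V) = Add(V, Mul(2, Pow(V, 2))))
Function('U')(H) = Add(Rational(-465, 4), Mul(Rational(-325, 4), H)) (Function('U')(H) = Mul(Rational(-1, 4), Add(Mul(325, H), Mul(15, Add(1, Mul(2, 15))))) = Mul(Rational(-1, 4), Add(Mul(325, H), Mul(15, Add(1, 30)))) = Mul(Rational(-1, 4), Add(Mul(325, H), Mul(15, 31))) = Mul(Rational(-1, 4), Add(Mul(325, H), 465)) = Mul(Rational(-1, 4), Add(465, Mul(325, H))) = Add(Rational(-465, 4), Mul(Rational(-325, 4), H)))
Mul(Add(104659, Add(-173895, Mul(-1, 247974))), Pow(Add(A, Function('U')(351)), -1)) = Mul(Add(104659, Add(-173895, Mul(-1, 247974))), Pow(Add(77184, Add(Rational(-465, 4), Mul(Rational(-325, 4), 351))), -1)) = Mul(Add(104659, Add(-173895, -247974)), Pow(Add(77184, Add(Rational(-465, 4), Rational(-114075, 4))), -1)) = Mul(Add(104659, -421869), Pow(Add(77184, -28635), -1)) = Mul(-317210, Pow(48549, -1)) = Mul(-317210, Rational(1, 48549)) = Rational(-317210, 48549)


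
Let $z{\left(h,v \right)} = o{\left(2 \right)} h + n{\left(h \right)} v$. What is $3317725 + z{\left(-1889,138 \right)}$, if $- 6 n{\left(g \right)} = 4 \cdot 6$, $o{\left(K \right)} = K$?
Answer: $3313395$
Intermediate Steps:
$n{\left(g \right)} = -4$ ($n{\left(g \right)} = - \frac{4 \cdot 6}{6} = \left(- \frac{1}{6}\right) 24 = -4$)
$z{\left(h,v \right)} = - 4 v + 2 h$ ($z{\left(h,v \right)} = 2 h - 4 v = - 4 v + 2 h$)
$3317725 + z{\left(-1889,138 \right)} = 3317725 + \left(\left(-4\right) 138 + 2 \left(-1889\right)\right) = 3317725 - 4330 = 3313395$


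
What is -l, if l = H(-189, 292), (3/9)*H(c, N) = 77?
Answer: -231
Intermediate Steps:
H(c, N) = 231 (H(c, N) = 3*77 = 231)
l = 231
-l = -1*231 = -231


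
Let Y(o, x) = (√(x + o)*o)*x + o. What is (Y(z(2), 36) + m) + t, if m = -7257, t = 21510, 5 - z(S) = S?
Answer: 14256 + 108*√39 ≈ 14930.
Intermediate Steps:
z(S) = 5 - S
Y(o, x) = o + o*x*√(o + x) (Y(o, x) = (√(o + x)*o)*x + o = (o*√(o + x))*x + o = o*x*√(o + x) + o = o + o*x*√(o + x))
(Y(z(2), 36) + m) + t = ((5 - 1*2)*(1 + 36*√((5 - 1*2) + 36)) - 7257) + 21510 = ((5 - 2)*(1 + 36*√((5 - 2) + 36)) - 7257) + 21510 = (3*(1 + 36*√(3 + 36)) - 7257) + 21510 = (3*(1 + 36*√39) - 7257) + 21510 = ((3 + 108*√39) - 7257) + 21510 = (-7254 + 108*√39) + 21510 = 14256 + 108*√39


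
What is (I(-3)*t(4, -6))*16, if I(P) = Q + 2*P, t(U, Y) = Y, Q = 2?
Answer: 384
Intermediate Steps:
I(P) = 2 + 2*P
(I(-3)*t(4, -6))*16 = ((2 + 2*(-3))*(-6))*16 = ((2 - 6)*(-6))*16 = -4*(-6)*16 = 24*16 = 384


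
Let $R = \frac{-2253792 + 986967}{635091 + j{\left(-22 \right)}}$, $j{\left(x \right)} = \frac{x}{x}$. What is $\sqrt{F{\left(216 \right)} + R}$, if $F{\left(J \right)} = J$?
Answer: $\frac{\sqrt{21579322211331}}{317546} \approx 14.629$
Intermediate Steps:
$j{\left(x \right)} = 1$
$R = - \frac{1266825}{635092}$ ($R = \frac{-2253792 + 986967}{635091 + 1} = - \frac{1266825}{635092} \approx -1.9947$)
$\sqrt{F{\left(216 \right)} + R} = \sqrt{216 - \frac{1266825}{635092}} = \sqrt{\frac{135913047}{635092}} = \frac{\sqrt{21579322211331}}{317546}$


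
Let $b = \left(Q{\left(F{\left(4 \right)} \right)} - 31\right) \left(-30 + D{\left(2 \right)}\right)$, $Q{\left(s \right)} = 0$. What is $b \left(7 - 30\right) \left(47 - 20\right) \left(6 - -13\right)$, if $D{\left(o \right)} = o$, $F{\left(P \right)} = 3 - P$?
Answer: $-10241532$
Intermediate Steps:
$b = 868$ ($b = \left(0 - 31\right) \left(-30 + 2\right) = \left(-31\right) \left(-28\right) = 868$)
$b \left(7 - 30\right) \left(47 - 20\right) \left(6 - -13\right) = 868 \left(7 - 30\right) \left(47 - 20\right) \left(6 - -13\right) = 868 \left(\left(-23\right) 27\right) \left(6 + 13\right) = 868 \left(-621\right) 19 = \left(-539028\right) 19 = -10241532$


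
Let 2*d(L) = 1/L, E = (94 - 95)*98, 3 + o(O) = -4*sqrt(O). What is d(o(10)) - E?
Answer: 29599/302 - 2*sqrt(10)/151 ≈ 97.968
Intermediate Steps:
o(O) = -3 - 4*sqrt(O)
E = -98 (E = -1*98 = -98)
d(L) = 1/(2*L)
d(o(10)) - E = 1/(2*(-3 - 4*sqrt(10))) - 1*(-98) = 1/(2*(-3 - 4*sqrt(10))) + 98 = 98 + 1/(2*(-3 - 4*sqrt(10)))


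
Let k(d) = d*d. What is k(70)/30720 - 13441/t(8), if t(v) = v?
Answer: -2580427/1536 ≈ -1680.0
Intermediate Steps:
k(d) = d²
k(70)/30720 - 13441/t(8) = 70²/30720 - 13441/8 = 4900*(1/30720) - 13441*⅛ = 245/1536 - 13441/8 = -2580427/1536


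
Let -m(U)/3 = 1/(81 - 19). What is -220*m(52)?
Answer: 330/31 ≈ 10.645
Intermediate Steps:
m(U) = -3/62 (m(U) = -3/(81 - 19) = -3/62)
-220*m(52) = -220*(-3/62) = 330/31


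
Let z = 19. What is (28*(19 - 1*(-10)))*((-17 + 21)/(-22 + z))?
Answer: -3248/3 ≈ -1082.7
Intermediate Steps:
(28*(19 - 1*(-10)))*((-17 + 21)/(-22 + z)) = (28*(19 - 1*(-10)))*((-17 + 21)/(-22 + 19)) = (28*(19 + 10))*(4/(-3)) = (28*29)*(4*(-⅓)) = 812*(-4/3) = -3248/3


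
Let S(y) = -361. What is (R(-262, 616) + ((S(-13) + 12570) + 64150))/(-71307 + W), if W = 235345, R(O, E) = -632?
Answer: 75727/164038 ≈ 0.46164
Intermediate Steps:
(R(-262, 616) + ((S(-13) + 12570) + 64150))/(-71307 + W) = (-632 + ((-361 + 12570) + 64150))/(-71307 + 235345) = (-632 + (12209 + 64150))/164038 = (-632 + 76359)*(1/164038) = 75727*(1/164038) = 75727/164038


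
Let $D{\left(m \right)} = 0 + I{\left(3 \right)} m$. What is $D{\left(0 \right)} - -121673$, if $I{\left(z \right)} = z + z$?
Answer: $121673$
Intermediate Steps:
$I{\left(z \right)} = 2 z$
$D{\left(m \right)} = 6 m$ ($D{\left(m \right)} = 0 + 2 \cdot 3 m = 0 + 6 m = 6 m$)
$D{\left(0 \right)} - -121673 = 6 \cdot 0 - -121673 = 0 + 121673 = 121673$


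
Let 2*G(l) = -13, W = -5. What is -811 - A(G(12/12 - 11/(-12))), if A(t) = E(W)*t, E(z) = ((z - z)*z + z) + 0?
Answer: -1687/2 ≈ -843.50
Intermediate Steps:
G(l) = -13/2 (G(l) = (½)*(-13) = -13/2)
E(z) = z (E(z) = (0*z + z) + 0 = (0 + z) + 0 = z + 0 = z)
A(t) = -5*t
-811 - A(G(12/12 - 11/(-12))) = -811 - (-5)*(-13)/2 = -811 - 1*65/2 = -811 - 65/2 = -1687/2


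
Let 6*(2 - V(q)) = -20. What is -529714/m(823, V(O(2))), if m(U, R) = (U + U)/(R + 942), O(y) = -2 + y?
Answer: -752723594/2469 ≈ -3.0487e+5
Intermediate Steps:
V(q) = 16/3 (V(q) = 2 - ⅙*(-20) = 2 + 10/3 = 16/3)
m(U, R) = 2*U/(942 + R) (m(U, R) = (2*U)/(942 + R) = 2*U/(942 + R))
-529714/m(823, V(O(2))) = -529714/(2*823/(942 + 16/3)) = -529714/(2*823/(2842/3)) = -529714/(2*823*(3/2842)) = -529714/2469/1421 = -529714*1421/2469 = -752723594/2469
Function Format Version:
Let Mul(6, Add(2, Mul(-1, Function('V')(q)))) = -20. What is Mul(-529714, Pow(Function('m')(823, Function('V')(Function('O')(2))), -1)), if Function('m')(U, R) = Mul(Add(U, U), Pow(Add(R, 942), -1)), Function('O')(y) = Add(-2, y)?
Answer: Rational(-752723594, 2469) ≈ -3.0487e+5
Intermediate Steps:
Function('V')(q) = Rational(16, 3) (Function('V')(q) = Add(2, Mul(Rational(-1, 6), -20)) = Add(2, Rational(10, 3)) = Rational(16, 3))
Function('m')(U, R) = Mul(2, U, Pow(Add(942, R), -1)) (Function('m')(U, R) = Mul(Mul(2, U), Pow(Add(942, R), -1)) = Mul(2, U, Pow(Add(942, R), -1)))
Mul(-529714, Pow(Function('m')(823, Function('V')(Function('O')(2))), -1)) = Mul(-529714, Pow(Mul(2, 823, Pow(Add(942, Rational(16, 3)), -1)), -1)) = Mul(-529714, Pow(Mul(2, 823, Pow(Rational(2842, 3), -1)), -1)) = Mul(-529714, Pow(Mul(2, 823, Rational(3, 2842)), -1)) = Mul(-529714, Pow(Rational(2469, 1421), -1)) = Mul(-529714, Rational(1421, 2469)) = Rational(-752723594, 2469)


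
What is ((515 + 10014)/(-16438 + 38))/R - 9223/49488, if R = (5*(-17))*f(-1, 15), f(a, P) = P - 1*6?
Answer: -1199903113/6467463000 ≈ -0.18553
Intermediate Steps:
f(a, P) = -6 + P (f(a, P) = P - 6 = -6 + P)
R = -765 (R = (5*(-17))*(-6 + 15) = -85*9 = -765)
((515 + 10014)/(-16438 + 38))/R - 9223/49488 = ((515 + 10014)/(-16438 + 38))/(-765) - 9223/49488 = (10529/(-16400))*(-1/765) - 9223*1/49488 = (10529*(-1/16400))*(-1/765) - 9223/49488 = -10529/16400*(-1/765) - 9223/49488 = 10529/12546000 - 9223/49488 = -1199903113/6467463000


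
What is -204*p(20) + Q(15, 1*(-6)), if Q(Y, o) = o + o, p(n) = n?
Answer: -4092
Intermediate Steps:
Q(Y, o) = 2*o
-204*p(20) + Q(15, 1*(-6)) = -204*20 + 2*(1*(-6)) = -4080 + 2*(-6) = -4080 - 12 = -4092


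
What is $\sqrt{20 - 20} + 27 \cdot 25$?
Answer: $675$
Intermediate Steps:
$\sqrt{20 - 20} + 27 \cdot 25 = \sqrt{0} + 675 = 0 + 675 = 675$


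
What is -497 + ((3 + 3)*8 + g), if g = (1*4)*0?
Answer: -449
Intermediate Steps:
g = 0 (g = 4*0 = 0)
-497 + ((3 + 3)*8 + g) = -497 + ((3 + 3)*8 + 0) = -497 + (6*8 + 0) = -497 + (48 + 0) = -497 + 48 = -449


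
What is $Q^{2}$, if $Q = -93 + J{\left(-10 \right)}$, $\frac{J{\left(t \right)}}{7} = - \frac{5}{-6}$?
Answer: $\frac{273529}{36} \approx 7598.0$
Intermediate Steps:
$J{\left(t \right)} = \frac{35}{6}$ ($J{\left(t \right)} = 7 \left(- \frac{5}{-6}\right) = 7 \left(\left(-5\right) \left(- \frac{1}{6}\right)\right) = 7 \cdot \frac{5}{6} = \frac{35}{6}$)
$Q = - \frac{523}{6}$ ($Q = -93 + \frac{35}{6} = - \frac{523}{6} \approx -87.167$)
$Q^{2} = \left(- \frac{523}{6}\right)^{2} = \frac{273529}{36}$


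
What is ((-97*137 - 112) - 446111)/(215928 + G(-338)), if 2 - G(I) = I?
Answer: -114878/54067 ≈ -2.1247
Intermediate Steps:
G(I) = 2 - I
((-97*137 - 112) - 446111)/(215928 + G(-338)) = ((-97*137 - 112) - 446111)/(215928 + (2 - 1*(-338))) = ((-13289 - 112) - 446111)/(215928 + (2 + 338)) = (-13401 - 446111)/(215928 + 340) = -459512/216268 = -459512*1/216268 = -114878/54067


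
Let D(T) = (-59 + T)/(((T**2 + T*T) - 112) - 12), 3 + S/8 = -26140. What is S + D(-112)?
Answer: -5221070987/24964 ≈ -2.0914e+5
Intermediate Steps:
S = -209144 (S = -24 + 8*(-26140) = -24 - 209120 = -209144)
D(T) = (-59 + T)/(-124 + 2*T**2) (D(T) = (-59 + T)/(((T**2 + T**2) - 112) - 12) = (-59 + T)/((2*T**2 - 112) - 12) = (-59 + T)/((-112 + 2*T**2) - 12) = (-59 + T)/(-124 + 2*T**2))
S + D(-112) = -209144 + (-59 - 112)/(2*(-62 + (-112)**2)) = -209144 + (1/2)*(-171)/(-62 + 12544) = -209144 + (1/2)*(-171)/12482 = -209144 + (1/2)*(1/12482)*(-171) = -209144 - 171/24964 = -5221070987/24964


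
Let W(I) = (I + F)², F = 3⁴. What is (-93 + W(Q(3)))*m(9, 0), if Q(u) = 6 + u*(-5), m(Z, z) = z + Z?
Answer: 45819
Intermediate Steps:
F = 81
m(Z, z) = Z + z
Q(u) = 6 - 5*u
W(I) = (81 + I)² (W(I) = (I + 81)² = (81 + I)²)
(-93 + W(Q(3)))*m(9, 0) = (-93 + (81 + (6 - 5*3))²)*(9 + 0) = (-93 + (81 + (6 - 15))²)*9 = (-93 + (81 - 9)²)*9 = (-93 + 72²)*9 = (-93 + 5184)*9 = 5091*9 = 45819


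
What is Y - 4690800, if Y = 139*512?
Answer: -4619632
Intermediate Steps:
Y = 71168
Y - 4690800 = 71168 - 4690800 = -4619632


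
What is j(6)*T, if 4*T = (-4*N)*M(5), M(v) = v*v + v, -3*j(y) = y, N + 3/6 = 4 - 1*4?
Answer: -30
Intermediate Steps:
N = -1/2 (N = -1/2 + (4 - 1*4) = -1/2 + (4 - 4) = -1/2 + 0 = -1/2 ≈ -0.50000)
j(y) = -y/3
M(v) = v + v**2 (M(v) = v**2 + v = v + v**2)
T = 15 (T = ((-4*(-1/2))*(5*(1 + 5)))/4 = (2*(5*6))/4 = (2*30)/4 = (1/4)*60 = 15)
j(6)*T = -1/3*6*15 = -2*15 = -30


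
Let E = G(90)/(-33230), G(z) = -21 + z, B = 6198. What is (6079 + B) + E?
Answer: 407964641/33230 ≈ 12277.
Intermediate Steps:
E = -69/33230 (E = (-21 + 90)/(-33230) = 69*(-1/33230) = -69/33230 ≈ -0.0020764)
(6079 + B) + E = (6079 + 6198) - 69/33230 = 12277 - 69/33230 = 407964641/33230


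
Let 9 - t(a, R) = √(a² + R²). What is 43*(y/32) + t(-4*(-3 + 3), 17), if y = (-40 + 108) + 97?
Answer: 6839/32 ≈ 213.72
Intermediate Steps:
y = 165 (y = 68 + 97 = 165)
t(a, R) = 9 - √(R² + a²) (t(a, R) = 9 - √(a² + R²) = 9 - √(R² + a²))
43*(y/32) + t(-4*(-3 + 3), 17) = 43*(165/32) + (9 - √(17² + (-4*(-3 + 3))²)) = 43*(165*(1/32)) + (9 - √(289 + (-4*0)²)) = 43*(165/32) + (9 - √(289 + 0²)) = 7095/32 + (9 - √(289 + 0)) = 7095/32 + (9 - √289) = 7095/32 + (9 - 1*17) = 7095/32 + (9 - 17) = 7095/32 - 8 = 6839/32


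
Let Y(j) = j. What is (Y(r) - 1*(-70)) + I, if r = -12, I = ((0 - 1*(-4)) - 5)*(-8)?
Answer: 66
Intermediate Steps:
I = 8 (I = ((0 + 4) - 5)*(-8) = (4 - 5)*(-8) = -1*(-8) = 8)
(Y(r) - 1*(-70)) + I = (-12 - 1*(-70)) + 8 = (-12 + 70) + 8 = 58 + 8 = 66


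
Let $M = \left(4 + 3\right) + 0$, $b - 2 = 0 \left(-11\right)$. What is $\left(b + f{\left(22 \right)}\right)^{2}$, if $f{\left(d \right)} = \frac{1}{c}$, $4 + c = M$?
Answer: $\frac{49}{9} \approx 5.4444$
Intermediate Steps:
$b = 2$ ($b = 2 + 0 \left(-11\right) = 2 + 0 = 2$)
$M = 7$ ($M = 7 + 0 = 7$)
$c = 3$ ($c = -4 + 7 = 3$)
$f{\left(d \right)} = \frac{1}{3}$
$\left(b + f{\left(22 \right)}\right)^{2} = \left(2 + \frac{1}{3}\right)^{2} = \left(\frac{7}{3}\right)^{2} = \frac{49}{9}$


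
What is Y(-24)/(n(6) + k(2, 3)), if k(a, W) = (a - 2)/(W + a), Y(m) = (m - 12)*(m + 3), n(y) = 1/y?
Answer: 4536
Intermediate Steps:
Y(m) = (-12 + m)*(3 + m)
k(a, W) = (-2 + a)/(W + a)
Y(-24)/(n(6) + k(2, 3)) = (-36 + (-24)² - 9*(-24))/(1/6 + (-2 + 2)/(3 + 2)) = (-36 + 576 + 216)/(⅙ + 0/5) = 756/(⅙ + (⅕)*0) = 756/(⅙ + 0) = 756/(⅙) = 6*756 = 4536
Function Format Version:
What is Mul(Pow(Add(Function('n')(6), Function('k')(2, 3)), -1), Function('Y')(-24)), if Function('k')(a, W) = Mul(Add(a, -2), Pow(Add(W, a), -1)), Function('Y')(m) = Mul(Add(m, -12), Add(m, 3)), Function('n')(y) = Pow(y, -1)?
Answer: 4536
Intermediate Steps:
Function('Y')(m) = Mul(Add(-12, m), Add(3, m))
Function('k')(a, W) = Mul(Pow(Add(W, a), -1), Add(-2, a)) (Function('k')(a, W) = Mul(Add(-2, a), Pow(Add(W, a), -1)) = Mul(Pow(Add(W, a), -1), Add(-2, a)))
Mul(Pow(Add(Function('n')(6), Function('k')(2, 3)), -1), Function('Y')(-24)) = Mul(Pow(Add(Pow(6, -1), Mul(Pow(Add(3, 2), -1), Add(-2, 2))), -1), Add(-36, Pow(-24, 2), Mul(-9, -24))) = Mul(Pow(Add(Rational(1, 6), Mul(Pow(5, -1), 0)), -1), Add(-36, 576, 216)) = Mul(Pow(Add(Rational(1, 6), Mul(Rational(1, 5), 0)), -1), 756) = Mul(Pow(Add(Rational(1, 6), 0), -1), 756) = Mul(Pow(Rational(1, 6), -1), 756) = Mul(6, 756) = 4536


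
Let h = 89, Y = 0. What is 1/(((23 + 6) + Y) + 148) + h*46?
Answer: 724639/177 ≈ 4094.0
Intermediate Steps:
1/(((23 + 6) + Y) + 148) + h*46 = 1/(((23 + 6) + 0) + 148) + 89*46 = 1/((29 + 0) + 148) + 4094 = 1/(29 + 148) + 4094 = 1/177 + 4094 = 724639/177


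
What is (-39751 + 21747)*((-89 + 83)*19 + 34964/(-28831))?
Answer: 59803850792/28831 ≈ 2.0743e+6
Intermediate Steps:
(-39751 + 21747)*((-89 + 83)*19 + 34964/(-28831)) = -18004*(-6*19 + 34964*(-1/28831)) = -18004*(-114 - 34964/28831) = -18004*(-3321698/28831) = 59803850792/28831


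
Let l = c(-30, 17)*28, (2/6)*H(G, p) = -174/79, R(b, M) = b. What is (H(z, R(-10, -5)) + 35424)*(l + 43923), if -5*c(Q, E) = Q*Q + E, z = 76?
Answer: 542636279586/395 ≈ 1.3738e+9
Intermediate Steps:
c(Q, E) = -E/5 - Q²/5 (c(Q, E) = -(Q*Q + E)/5 = -(Q² + E)/5 = -(E + Q²)/5 = -E/5 - Q²/5)
H(G, p) = -522/79 (H(G, p) = 3*(-174/79) = -522/79)
l = -25676/5 (l = (-⅕*17 - ⅕*(-30)²)*28 = (-17/5 - ⅕*900)*28 = (-17/5 - 180)*28 = -917/5*28 = -25676/5 ≈ -5135.2)
(H(z, R(-10, -5)) + 35424)*(l + 43923) = (-522/79 + 35424)*(-25676/5 + 43923) = (2797974/79)*(193939/5) = 542636279586/395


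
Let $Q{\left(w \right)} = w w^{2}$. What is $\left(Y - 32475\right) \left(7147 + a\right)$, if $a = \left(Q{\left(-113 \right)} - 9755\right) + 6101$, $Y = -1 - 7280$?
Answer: $57224945424$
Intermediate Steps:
$Q{\left(w \right)} = w^{3}$
$Y = -7281$ ($Y = -1 - 7280 = -7281$)
$a = -1446551$ ($a = \left(\left(-113\right)^{3} - 9755\right) + 6101 = \left(-1442897 - 9755\right) + 6101 = -1452652 + 6101 = -1446551$)
$\left(Y - 32475\right) \left(7147 + a\right) = \left(-7281 - 32475\right) \left(7147 - 1446551\right) = \left(-39756\right) \left(-1439404\right) = 57224945424$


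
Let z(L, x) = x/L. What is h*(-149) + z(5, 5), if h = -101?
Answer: 15050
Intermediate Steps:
h*(-149) + z(5, 5) = -101*(-149) + 5/5 = 15049 + 5*(1/5) = 15049 + 1 = 15050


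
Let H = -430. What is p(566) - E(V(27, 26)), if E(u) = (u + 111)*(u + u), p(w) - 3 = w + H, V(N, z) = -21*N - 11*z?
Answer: -1265713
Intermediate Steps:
p(w) = -427 + w (p(w) = 3 + (w - 430) = 3 + (-430 + w) = -427 + w)
E(u) = 2*u*(111 + u) (E(u) = (111 + u)*(2*u) = 2*u*(111 + u))
p(566) - E(V(27, 26)) = (-427 + 566) - 2*(-21*27 - 11*26)*(111 + (-21*27 - 11*26)) = 139 - 2*(-567 - 286)*(111 + (-567 - 286)) = 139 - 2*(-853)*(111 - 853) = 139 - 2*(-853)*(-742) = 139 - 1*1265852 = 139 - 1265852 = -1265713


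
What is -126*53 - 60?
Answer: -6738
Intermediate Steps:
-126*53 - 60 = -6678 - 60 = -6738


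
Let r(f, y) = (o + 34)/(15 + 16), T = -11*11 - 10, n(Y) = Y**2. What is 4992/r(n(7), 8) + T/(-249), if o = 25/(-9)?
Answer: 346836043/69969 ≈ 4957.0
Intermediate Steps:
o = -25/9 (o = 25*(-1/9) = -25/9 ≈ -2.7778)
T = -131 (T = -121 - 10 = -131)
r(f, y) = 281/279 (r(f, y) = (-25/9 + 34)/(15 + 16) = (281/9)/31 = (281/9)*(1/31) = 281/279)
4992/r(n(7), 8) + T/(-249) = 4992/(281/279) - 131/(-249) = 4992*(279/281) - 131*(-1/249) = 1392768/281 + 131/249 = 346836043/69969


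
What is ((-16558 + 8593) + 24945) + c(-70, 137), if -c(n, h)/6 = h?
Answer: 16158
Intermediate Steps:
c(n, h) = -6*h
((-16558 + 8593) + 24945) + c(-70, 137) = ((-16558 + 8593) + 24945) - 6*137 = (-7965 + 24945) - 822 = 16980 - 822 = 16158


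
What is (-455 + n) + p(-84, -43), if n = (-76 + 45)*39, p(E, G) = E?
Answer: -1748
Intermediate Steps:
n = -1209 (n = -31*39 = -1209)
(-455 + n) + p(-84, -43) = (-455 - 1209) - 84 = -1664 - 84 = -1748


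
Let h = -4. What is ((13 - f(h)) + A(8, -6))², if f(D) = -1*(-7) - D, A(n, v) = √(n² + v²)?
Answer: 144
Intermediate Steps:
f(D) = 7 - D
((13 - f(h)) + A(8, -6))² = ((13 - (7 - 1*(-4))) + √(8² + (-6)²))² = ((13 - (7 + 4)) + √(64 + 36))² = ((13 - 1*11) + √100)² = ((13 - 11) + 10)² = (2 + 10)² = 12² = 144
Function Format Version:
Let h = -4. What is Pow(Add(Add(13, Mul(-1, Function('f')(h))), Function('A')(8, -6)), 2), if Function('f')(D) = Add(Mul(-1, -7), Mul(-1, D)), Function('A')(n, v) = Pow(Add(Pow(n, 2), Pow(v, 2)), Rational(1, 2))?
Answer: 144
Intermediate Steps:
Function('f')(D) = Add(7, Mul(-1, D))
Pow(Add(Add(13, Mul(-1, Function('f')(h))), Function('A')(8, -6)), 2) = Pow(Add(Add(13, Mul(-1, Add(7, Mul(-1, -4)))), Pow(Add(Pow(8, 2), Pow(-6, 2)), Rational(1, 2))), 2) = Pow(Add(Add(13, Mul(-1, Add(7, 4))), Pow(Add(64, 36), Rational(1, 2))), 2) = Pow(Add(Add(13, Mul(-1, 11)), Pow(100, Rational(1, 2))), 2) = Pow(Add(Add(13, -11), 10), 2) = Pow(Add(2, 10), 2) = Pow(12, 2) = 144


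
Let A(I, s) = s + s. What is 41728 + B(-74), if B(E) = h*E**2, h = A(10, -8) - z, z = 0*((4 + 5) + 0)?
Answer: -45888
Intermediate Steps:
A(I, s) = 2*s
z = 0 (z = 0*(9 + 0) = 0*9 = 0)
h = -16 (h = 2*(-8) - 1*0 = -16 + 0 = -16)
B(E) = -16*E**2
41728 + B(-74) = 41728 - 16*(-74)**2 = 41728 - 16*5476 = 41728 - 87616 = -45888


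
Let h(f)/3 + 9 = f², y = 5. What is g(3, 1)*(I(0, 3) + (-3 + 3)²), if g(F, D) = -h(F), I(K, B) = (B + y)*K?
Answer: 0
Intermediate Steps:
I(K, B) = K*(5 + B) (I(K, B) = (B + 5)*K = (5 + B)*K = K*(5 + B))
h(f) = -27 + 3*f²
g(F, D) = 27 - 3*F² (g(F, D) = -(-27 + 3*F²) = 27 - 3*F²)
g(3, 1)*(I(0, 3) + (-3 + 3)²) = (27 - 3*3²)*(0*(5 + 3) + (-3 + 3)²) = (27 - 3*9)*(0*8 + 0²) = (27 - 27)*(0 + 0) = 0*0 = 0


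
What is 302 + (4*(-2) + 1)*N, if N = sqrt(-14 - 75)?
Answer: 302 - 7*I*sqrt(89) ≈ 302.0 - 66.038*I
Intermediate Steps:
N = I*sqrt(89) (N = sqrt(-89) = I*sqrt(89) ≈ 9.434*I)
302 + (4*(-2) + 1)*N = 302 + (4*(-2) + 1)*(I*sqrt(89)) = 302 + (-8 + 1)*(I*sqrt(89)) = 302 - 7*I*sqrt(89)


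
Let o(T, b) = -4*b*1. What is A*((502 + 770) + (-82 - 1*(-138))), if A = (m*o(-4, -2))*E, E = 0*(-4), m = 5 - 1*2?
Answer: 0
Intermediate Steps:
o(T, b) = -4*b
m = 3 (m = 5 - 2 = 3)
E = 0
A = 0 (A = (3*(-4*(-2)))*0 = (3*8)*0 = 24*0 = 0)
A*((502 + 770) + (-82 - 1*(-138))) = 0*((502 + 770) + (-82 - 1*(-138))) = 0*(1272 + (-82 + 138)) = 0*(1272 + 56) = 0*1328 = 0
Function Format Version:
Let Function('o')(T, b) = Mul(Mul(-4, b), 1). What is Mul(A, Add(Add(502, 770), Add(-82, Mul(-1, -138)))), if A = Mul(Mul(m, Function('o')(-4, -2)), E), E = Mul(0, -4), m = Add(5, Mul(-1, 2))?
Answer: 0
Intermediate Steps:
Function('o')(T, b) = Mul(-4, b)
m = 3 (m = Add(5, -2) = 3)
E = 0
A = 0 (A = Mul(Mul(3, Mul(-4, -2)), 0) = Mul(Mul(3, 8), 0) = Mul(24, 0) = 0)
Mul(A, Add(Add(502, 770), Add(-82, Mul(-1, -138)))) = Mul(0, Add(Add(502, 770), Add(-82, Mul(-1, -138)))) = Mul(0, Add(1272, Add(-82, 138))) = Mul(0, Add(1272, 56)) = Mul(0, 1328) = 0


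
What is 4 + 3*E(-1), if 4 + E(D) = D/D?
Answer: -5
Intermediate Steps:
E(D) = -3 (E(D) = -4 + D/D = -4 + 1 = -3)
4 + 3*E(-1) = 4 + 3*(-3) = 4 - 9 = -5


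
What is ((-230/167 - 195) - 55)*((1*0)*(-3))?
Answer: 0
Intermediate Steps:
((-230/167 - 195) - 55)*((1*0)*(-3)) = ((-230*1/167 - 195) - 55)*(0*(-3)) = ((-230/167 - 195) - 55)*0 = (-32795/167 - 55)*0 = -41980/167*0 = 0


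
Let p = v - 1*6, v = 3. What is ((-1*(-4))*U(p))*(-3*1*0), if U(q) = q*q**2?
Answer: 0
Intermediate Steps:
p = -3 (p = 3 - 1*6 = 3 - 6 = -3)
U(q) = q**3
((-1*(-4))*U(p))*(-3*1*0) = (-1*(-4)*(-3)**3)*(-3*1*0) = (4*(-27))*(-3*0) = -108*0 = 0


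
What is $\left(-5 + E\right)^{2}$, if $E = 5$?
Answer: $0$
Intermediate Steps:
$\left(-5 + E\right)^{2} = \left(-5 + 5\right)^{2} = 0^{2} = 0$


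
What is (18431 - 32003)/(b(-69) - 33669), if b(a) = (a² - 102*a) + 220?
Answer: 6786/10825 ≈ 0.62688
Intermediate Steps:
b(a) = 220 + a² - 102*a
(18431 - 32003)/(b(-69) - 33669) = (18431 - 32003)/((220 + (-69)² - 102*(-69)) - 33669) = -13572/((220 + 4761 + 7038) - 33669) = -13572/(12019 - 33669) = -13572/(-21650) = -13572*(-1/21650) = 6786/10825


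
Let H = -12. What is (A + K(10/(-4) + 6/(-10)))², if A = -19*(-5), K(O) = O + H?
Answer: 638401/100 ≈ 6384.0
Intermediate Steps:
K(O) = -12 + O (K(O) = O - 12 = -12 + O)
A = 95
(A + K(10/(-4) + 6/(-10)))² = (95 + (-12 + (10/(-4) + 6/(-10))))² = (95 + (-12 + (10*(-¼) + 6*(-⅒))))² = (95 + (-12 + (-5/2 - ⅗)))² = (95 + (-12 - 31/10))² = (95 - 151/10)² = (799/10)² = 638401/100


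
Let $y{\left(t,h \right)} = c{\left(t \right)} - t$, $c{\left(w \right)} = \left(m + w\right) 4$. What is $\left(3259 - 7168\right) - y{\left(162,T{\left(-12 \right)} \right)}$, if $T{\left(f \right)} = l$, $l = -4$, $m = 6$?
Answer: $-4419$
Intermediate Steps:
$T{\left(f \right)} = -4$
$c{\left(w \right)} = 24 + 4 w$ ($c{\left(w \right)} = \left(6 + w\right) 4 = 24 + 4 w$)
$y{\left(t,h \right)} = 24 + 3 t$ ($y{\left(t,h \right)} = \left(24 + 4 t\right) - t = 24 + 3 t$)
$\left(3259 - 7168\right) - y{\left(162,T{\left(-12 \right)} \right)} = \left(3259 - 7168\right) - \left(24 + 3 \cdot 162\right) = -3909 - \left(24 + 486\right) = -3909 - 510 = -4419$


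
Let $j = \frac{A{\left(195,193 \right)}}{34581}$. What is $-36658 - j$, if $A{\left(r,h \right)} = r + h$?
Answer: $- \frac{1267670686}{34581} \approx -36658.0$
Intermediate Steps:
$A{\left(r,h \right)} = h + r$
$j = \frac{388}{34581}$ ($j = \frac{193 + 195}{34581} = 388 \cdot \frac{1}{34581} = \frac{388}{34581} \approx 0.01122$)
$-36658 - j = -36658 - \frac{388}{34581} = - \frac{1267670686}{34581}$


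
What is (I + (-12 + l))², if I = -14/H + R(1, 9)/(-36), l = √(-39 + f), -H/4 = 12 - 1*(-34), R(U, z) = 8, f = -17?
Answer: 62750545/685584 - 10057*I*√14/207 ≈ 91.529 - 181.79*I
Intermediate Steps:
H = -184 (H = -4*(12 - 1*(-34)) = -4*(12 + 34) = -4*46 = -184)
l = 2*I*√14 (l = √(-39 - 17) = √(-56) = 2*I*√14 ≈ 7.4833*I)
I = -121/828 (I = -14/(-184) + 8/(-36) = -14*(-1/184) + 8*(-1/36) = 7/92 - 2/9 = -121/828 ≈ -0.14614)
(I + (-12 + l))² = (-121/828 + (-12 + 2*I*√14))² = (-10057/828 + 2*I*√14)²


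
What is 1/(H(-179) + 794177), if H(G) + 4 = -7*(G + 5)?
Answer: 1/795391 ≈ 1.2572e-6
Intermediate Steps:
H(G) = -39 - 7*G (H(G) = -4 - 7*(G + 5) = -4 - 7*(5 + G) = -4 + (-35 - 7*G) = -39 - 7*G)
1/(H(-179) + 794177) = 1/((-39 - 7*(-179)) + 794177) = 1/((-39 + 1253) + 794177) = 1/(1214 + 794177) = 1/795391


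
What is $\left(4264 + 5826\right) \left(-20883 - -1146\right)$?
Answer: $-199146330$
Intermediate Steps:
$\left(4264 + 5826\right) \left(-20883 - -1146\right) = 10090 \left(-20883 + \left(1160 - 14\right)\right) = 10090 \left(-20883 + 1146\right) = 10090 \left(-19737\right) = -199146330$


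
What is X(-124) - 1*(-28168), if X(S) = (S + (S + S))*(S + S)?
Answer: 120424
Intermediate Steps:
X(S) = 6*S**2 (X(S) = (S + 2*S)*(2*S) = (3*S)*(2*S) = 6*S**2)
X(-124) - 1*(-28168) = 6*(-124)**2 - 1*(-28168) = 6*15376 + 28168 = 92256 + 28168 = 120424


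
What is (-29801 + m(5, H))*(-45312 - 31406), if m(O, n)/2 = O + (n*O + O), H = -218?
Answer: 2451983998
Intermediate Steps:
m(O, n) = 4*O + 2*O*n (m(O, n) = 2*(O + (n*O + O)) = 2*(O + (O*n + O)) = 2*(O + (O + O*n)) = 2*(2*O + O*n) = 4*O + 2*O*n)
(-29801 + m(5, H))*(-45312 - 31406) = (-29801 + 2*5*(2 - 218))*(-45312 - 31406) = (-29801 + 2*5*(-216))*(-76718) = (-29801 - 2160)*(-76718) = -31961*(-76718) = 2451983998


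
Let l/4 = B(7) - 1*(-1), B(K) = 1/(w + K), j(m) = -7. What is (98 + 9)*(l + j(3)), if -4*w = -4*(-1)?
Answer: -749/3 ≈ -249.67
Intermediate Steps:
w = -1 (w = -(-1)*(-1) = -¼*4 = -1)
B(K) = 1/(-1 + K)
l = 14/3 (l = 4*(1/(-1 + 7) - 1*(-1)) = 4*(1/6 + 1) = 4*(⅙ + 1) = 4*(7/6) = 14/3 ≈ 4.6667)
(98 + 9)*(l + j(3)) = (98 + 9)*(14/3 - 7) = 107*(-7/3) = -749/3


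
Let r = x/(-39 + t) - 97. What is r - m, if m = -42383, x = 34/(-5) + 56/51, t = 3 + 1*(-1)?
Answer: 398969864/9435 ≈ 42286.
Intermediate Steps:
t = 2 (t = 3 - 1 = 2)
x = -1454/255 (x = 34*(-⅕) + 56*(1/51) = -34/5 + 56/51 = -1454/255 ≈ -5.7020)
r = -913741/9435 (r = -1454/(255*(-39 + 2)) - 97 = -1454/255/(-37) - 97 = -1454/255*(-1/37) - 97 = 1454/9435 - 97 = -913741/9435 ≈ -96.846)
r - m = -913741/9435 - 1*(-42383) = -913741/9435 + 42383 = 398969864/9435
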